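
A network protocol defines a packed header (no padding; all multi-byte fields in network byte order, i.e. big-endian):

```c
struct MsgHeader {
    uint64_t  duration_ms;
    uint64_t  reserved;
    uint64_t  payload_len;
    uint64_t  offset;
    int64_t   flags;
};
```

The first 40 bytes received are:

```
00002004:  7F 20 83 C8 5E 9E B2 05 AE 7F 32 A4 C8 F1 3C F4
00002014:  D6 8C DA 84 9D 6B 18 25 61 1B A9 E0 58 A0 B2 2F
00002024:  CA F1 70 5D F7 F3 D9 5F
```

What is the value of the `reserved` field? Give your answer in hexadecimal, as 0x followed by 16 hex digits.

`reserved` follows `duration_ms` (8 bytes), so it starts at byte offset 8 and occupies 8 bytes.
Bytes at offsets 8..15: AE 7F 32 A4 C8 F1 3C F4.
Big-endian: lowest address holds the most-significant byte.
The bytes are already most-significant first: 0xAE7F32A4C8F13CF4.

0xAE7F32A4C8F13CF4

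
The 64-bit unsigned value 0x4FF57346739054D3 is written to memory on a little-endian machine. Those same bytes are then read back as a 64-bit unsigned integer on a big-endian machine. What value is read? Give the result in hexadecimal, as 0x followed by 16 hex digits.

Stored little-endian, the bytes at ascending addresses are D3 54 90 73 46 73 F5 4F.
Read back as big-endian, the last byte is least significant, giving 0xD35490734673F54F.

0xD35490734673F54F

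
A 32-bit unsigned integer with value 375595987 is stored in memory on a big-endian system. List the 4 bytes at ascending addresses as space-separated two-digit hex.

375595987 in hexadecimal, padded to 32 bits, is 0x166323D3.
Split into bytes (most-significant first): 16 63 23 D3.
Big-endian: lowest address holds the most-significant byte.
So the memory order matches the most-significant-first order: 16 63 23 D3.

16 63 23 D3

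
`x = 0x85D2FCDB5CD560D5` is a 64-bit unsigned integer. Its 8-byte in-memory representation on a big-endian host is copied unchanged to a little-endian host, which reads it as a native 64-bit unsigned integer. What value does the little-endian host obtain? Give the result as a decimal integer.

15375523722647360133

Stored big-endian, the bytes at ascending addresses are 85 D2 FC DB 5C D5 60 D5.
Read back as little-endian, the first byte is least significant, giving 0xD560D55CDBFCD285.
0xD560D55CDBFCD285 = 15375523722647360133.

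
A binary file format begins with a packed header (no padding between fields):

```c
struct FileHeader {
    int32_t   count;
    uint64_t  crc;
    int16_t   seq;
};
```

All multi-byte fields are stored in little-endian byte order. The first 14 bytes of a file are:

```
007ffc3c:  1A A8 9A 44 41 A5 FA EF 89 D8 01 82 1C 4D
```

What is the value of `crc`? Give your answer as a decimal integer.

9368006786855642433

`crc` follows `count` (4 bytes), so it starts at byte offset 4 and occupies 8 bytes.
Bytes at offsets 4..11: 41 A5 FA EF 89 D8 01 82.
Little-endian stores the least-significant byte at the lowest address.
Reassemble most-significant byte first: 82 01 D8 89 EF FA A5 41 → 0x8201D889EFFAA541.
0x8201D889EFFAA541 = 9368006786855642433.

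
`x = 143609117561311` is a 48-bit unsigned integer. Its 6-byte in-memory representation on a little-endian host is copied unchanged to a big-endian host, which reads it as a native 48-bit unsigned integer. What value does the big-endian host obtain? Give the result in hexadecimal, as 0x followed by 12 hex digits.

0xDF51709A9C82

143609117561311 in 48-bit hexadecimal is 0x829C9A7051DF.
Stored little-endian, the bytes at ascending addresses are DF 51 70 9A 9C 82.
Read back as big-endian, the last byte is least significant, giving 0xDF51709A9C82.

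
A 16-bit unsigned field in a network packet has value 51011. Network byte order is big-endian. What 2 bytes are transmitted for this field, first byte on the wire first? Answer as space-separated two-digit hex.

C7 43

51011 in hexadecimal, padded to 16 bits, is 0xC743.
Split into bytes (most-significant first): C7 43.
Big-endian: lowest address holds the most-significant byte.
So the memory order matches the most-significant-first order: C7 43.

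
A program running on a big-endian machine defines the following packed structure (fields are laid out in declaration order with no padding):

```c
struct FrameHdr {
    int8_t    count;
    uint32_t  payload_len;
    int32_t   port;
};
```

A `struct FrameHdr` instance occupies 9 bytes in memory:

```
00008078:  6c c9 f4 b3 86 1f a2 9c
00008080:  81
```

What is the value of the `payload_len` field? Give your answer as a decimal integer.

`payload_len` follows `count` (1 byte), so it starts at byte offset 1 and occupies 4 bytes.
Bytes at offsets 1..4: C9 F4 B3 86.
Big-endian stores the most-significant byte at the lowest address.
The bytes are already most-significant first: 0xC9F4B386.
0xC9F4B386 = 3388257158.

3388257158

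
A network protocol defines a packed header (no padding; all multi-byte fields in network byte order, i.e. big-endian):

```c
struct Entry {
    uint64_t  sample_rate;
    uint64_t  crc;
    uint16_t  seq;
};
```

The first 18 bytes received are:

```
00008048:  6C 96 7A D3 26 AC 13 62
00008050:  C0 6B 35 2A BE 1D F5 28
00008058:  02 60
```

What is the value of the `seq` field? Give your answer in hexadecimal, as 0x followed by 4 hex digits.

`seq` follows `sample_rate` (8 B), `crc` (8 B), so it starts at offset 8 + 8 = 16 and occupies 2 bytes.
Bytes at offsets 16..17: 02 60.
In big-endian order the high byte comes first in memory.
The bytes are already most-significant first: 0x0260.

0x0260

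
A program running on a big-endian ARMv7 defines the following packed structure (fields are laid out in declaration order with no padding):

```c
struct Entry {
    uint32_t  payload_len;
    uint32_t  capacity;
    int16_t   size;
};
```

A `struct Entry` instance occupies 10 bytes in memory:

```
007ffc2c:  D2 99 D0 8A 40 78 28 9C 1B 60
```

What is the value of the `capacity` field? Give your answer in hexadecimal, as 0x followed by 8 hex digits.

`capacity` follows `payload_len` (4 bytes), so it starts at byte offset 4 and occupies 4 bytes.
Bytes at offsets 4..7: 40 78 28 9C.
Big-endian: lowest address holds the most-significant byte.
The bytes are already most-significant first: 0x4078289C.

0x4078289C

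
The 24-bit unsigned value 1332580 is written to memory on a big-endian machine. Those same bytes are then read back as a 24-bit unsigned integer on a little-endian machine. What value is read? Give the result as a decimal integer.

1332580 in 24-bit hexadecimal is 0x145564.
Stored big-endian, the bytes at ascending addresses are 14 55 64.
Read back as little-endian, the first byte is least significant, giving 0x645514.
0x645514 = 6575380.

6575380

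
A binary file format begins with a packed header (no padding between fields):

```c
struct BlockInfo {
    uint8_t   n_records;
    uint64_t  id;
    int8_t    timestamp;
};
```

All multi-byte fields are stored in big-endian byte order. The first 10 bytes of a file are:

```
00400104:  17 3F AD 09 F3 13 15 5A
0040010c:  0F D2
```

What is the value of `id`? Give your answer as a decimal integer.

`id` follows `n_records` (1 byte), so it starts at byte offset 1 and occupies 8 bytes.
Bytes at offsets 1..8: 3F AD 09 F3 13 15 5A 0F.
Big-endian stores the most-significant byte at the lowest address.
The bytes are already most-significant first: 0x3FAD09F313155A0F.
0x3FAD09F313155A0F = 4588334534962272783.

4588334534962272783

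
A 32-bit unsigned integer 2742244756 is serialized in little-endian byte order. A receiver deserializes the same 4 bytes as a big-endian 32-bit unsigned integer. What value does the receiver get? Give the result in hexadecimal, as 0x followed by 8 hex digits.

2742244756 in 32-bit hexadecimal is 0xA3735594.
Stored little-endian, the bytes at ascending addresses are 94 55 73 A3.
Read back as big-endian, the last byte is least significant, giving 0x945573A3.

0x945573A3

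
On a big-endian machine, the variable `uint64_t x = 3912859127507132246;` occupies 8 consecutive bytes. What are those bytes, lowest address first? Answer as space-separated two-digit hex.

36 4D 44 A5 2F 35 1F 56

3912859127507132246 in hexadecimal, padded to 64 bits, is 0x364D44A52F351F56.
Split into bytes (most-significant first): 36 4D 44 A5 2F 35 1F 56.
Big-endian: lowest address holds the most-significant byte.
So the memory order matches the most-significant-first order: 36 4D 44 A5 2F 35 1F 56.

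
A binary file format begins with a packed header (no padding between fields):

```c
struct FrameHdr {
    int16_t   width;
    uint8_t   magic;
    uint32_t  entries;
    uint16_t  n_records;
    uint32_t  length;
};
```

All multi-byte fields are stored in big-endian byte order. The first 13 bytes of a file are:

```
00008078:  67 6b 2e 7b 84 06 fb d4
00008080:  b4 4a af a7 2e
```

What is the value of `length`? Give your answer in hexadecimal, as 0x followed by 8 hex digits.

0x4AAFA72E

`length` follows `width` (2 B), `magic` (1 B), `entries` (4 B), `n_records` (2 B), so it starts at offset 2 + 1 + 4 + 2 = 9 and occupies 4 bytes.
Bytes at offsets 9..12: 4A AF A7 2E.
Big-endian: lowest address holds the most-significant byte.
The bytes are already most-significant first: 0x4AAFA72E.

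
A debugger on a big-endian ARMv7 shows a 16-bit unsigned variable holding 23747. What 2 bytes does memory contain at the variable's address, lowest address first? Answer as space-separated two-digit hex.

5C C3

23747 in hexadecimal, padded to 16 bits, is 0x5CC3.
Split into bytes (most-significant first): 5C C3.
Big-endian stores the most-significant byte at the lowest address.
So the memory order matches the most-significant-first order: 5C C3.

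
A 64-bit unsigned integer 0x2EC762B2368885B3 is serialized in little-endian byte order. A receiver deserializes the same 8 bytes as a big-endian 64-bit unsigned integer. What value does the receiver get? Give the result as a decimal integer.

Stored little-endian, the bytes at ascending addresses are B3 85 88 36 B2 62 C7 2E.
Read back as big-endian, the last byte is least significant, giving 0xB3858836B262C72E.
0xB3858836B262C72E = 12935895273194047278.

12935895273194047278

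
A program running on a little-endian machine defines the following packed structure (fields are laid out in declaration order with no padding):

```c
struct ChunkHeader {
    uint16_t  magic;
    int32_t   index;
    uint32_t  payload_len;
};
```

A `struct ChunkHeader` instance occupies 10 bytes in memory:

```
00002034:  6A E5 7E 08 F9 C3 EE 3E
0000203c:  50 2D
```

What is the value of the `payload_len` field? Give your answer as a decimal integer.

`payload_len` follows `magic` (2 B), `index` (4 B), so it starts at offset 2 + 4 = 6 and occupies 4 bytes.
Bytes at offsets 6..9: EE 3E 50 2D.
In little-endian order the low byte comes first in memory.
Reassemble most-significant byte first: 2D 50 3E EE → 0x2D503EEE.
0x2D503EEE = 760233710.

760233710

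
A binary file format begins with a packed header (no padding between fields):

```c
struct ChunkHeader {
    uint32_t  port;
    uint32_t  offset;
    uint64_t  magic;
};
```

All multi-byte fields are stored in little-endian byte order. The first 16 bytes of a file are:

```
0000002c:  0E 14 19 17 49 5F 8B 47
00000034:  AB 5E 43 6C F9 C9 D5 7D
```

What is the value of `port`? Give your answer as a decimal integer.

`port` is the first field, at byte offset 0, occupying 4 bytes.
Bytes at offsets 0..3: 0E 14 19 17.
Little-endian stores the least-significant byte at the lowest address.
Reassemble most-significant byte first: 17 19 14 0E → 0x1719140E.
0x1719140E = 387519502.

387519502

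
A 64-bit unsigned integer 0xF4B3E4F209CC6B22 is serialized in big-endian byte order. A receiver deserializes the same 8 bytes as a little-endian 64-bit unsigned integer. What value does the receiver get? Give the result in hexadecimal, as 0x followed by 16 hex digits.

0x226BCC09F2E4B3F4

Stored big-endian, the bytes at ascending addresses are F4 B3 E4 F2 09 CC 6B 22.
Read back as little-endian, the first byte is least significant, giving 0x226BCC09F2E4B3F4.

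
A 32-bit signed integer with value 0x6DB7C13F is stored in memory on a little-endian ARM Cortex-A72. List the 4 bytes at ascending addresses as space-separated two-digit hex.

Split into bytes (most-significant first): 6D B7 C1 3F.
Little-endian: lowest address holds the least-significant byte.
So at ascending addresses the bytes are 3F C1 B7 6D.

3F C1 B7 6D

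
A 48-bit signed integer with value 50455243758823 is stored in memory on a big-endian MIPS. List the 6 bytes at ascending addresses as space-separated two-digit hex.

2D E3 86 E1 9C E7

50455243758823 in hexadecimal, padded to 48 bits, is 0x2DE386E19CE7.
Split into bytes (most-significant first): 2D E3 86 E1 9C E7.
In big-endian order the high byte comes first in memory.
So the memory order matches the most-significant-first order: 2D E3 86 E1 9C E7.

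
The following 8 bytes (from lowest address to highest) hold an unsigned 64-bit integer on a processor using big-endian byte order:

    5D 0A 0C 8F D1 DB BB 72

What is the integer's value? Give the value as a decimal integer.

6704184807135099762

In big-endian order the high byte comes first in memory.
The bytes are already most-significant first: 0x5D0A0C8FD1DBBB72.
0x5D0A0C8FD1DBBB72 = 6704184807135099762.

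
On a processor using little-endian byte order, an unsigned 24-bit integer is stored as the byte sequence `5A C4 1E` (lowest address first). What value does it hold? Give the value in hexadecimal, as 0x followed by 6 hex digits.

Little-endian stores the least-significant byte at the lowest address.
Reassemble most-significant byte first: 1E C4 5A → 0x1EC45A.

0x1EC45A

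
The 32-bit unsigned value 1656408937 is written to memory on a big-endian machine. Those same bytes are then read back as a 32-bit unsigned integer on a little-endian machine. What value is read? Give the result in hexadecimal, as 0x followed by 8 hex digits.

1656408937 in 32-bit hexadecimal is 0x62BACB69.
Stored big-endian, the bytes at ascending addresses are 62 BA CB 69.
Read back as little-endian, the first byte is least significant, giving 0x69CBBA62.

0x69CBBA62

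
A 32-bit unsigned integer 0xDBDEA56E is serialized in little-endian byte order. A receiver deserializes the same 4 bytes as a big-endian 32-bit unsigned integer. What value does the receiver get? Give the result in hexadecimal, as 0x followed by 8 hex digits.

0x6EA5DEDB

Stored little-endian, the bytes at ascending addresses are 6E A5 DE DB.
Read back as big-endian, the last byte is least significant, giving 0x6EA5DEDB.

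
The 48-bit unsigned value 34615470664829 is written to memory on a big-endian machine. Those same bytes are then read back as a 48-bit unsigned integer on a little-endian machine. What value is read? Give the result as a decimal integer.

137631514655519

34615470664829 in 48-bit hexadecimal is 0x1F7B8AD52C7D.
Stored big-endian, the bytes at ascending addresses are 1F 7B 8A D5 2C 7D.
Read back as little-endian, the first byte is least significant, giving 0x7D2CD58A7B1F.
0x7D2CD58A7B1F = 137631514655519.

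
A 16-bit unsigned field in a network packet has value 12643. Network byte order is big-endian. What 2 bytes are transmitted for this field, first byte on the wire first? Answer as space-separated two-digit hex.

12643 in hexadecimal, padded to 16 bits, is 0x3163.
Split into bytes (most-significant first): 31 63.
In big-endian order the high byte comes first in memory.
So the memory order matches the most-significant-first order: 31 63.

31 63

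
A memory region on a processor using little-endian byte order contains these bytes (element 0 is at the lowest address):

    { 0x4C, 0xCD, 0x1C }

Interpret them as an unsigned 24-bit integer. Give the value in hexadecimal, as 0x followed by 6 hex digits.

In little-endian order the low byte comes first in memory.
Reassemble most-significant byte first: 1C CD 4C → 0x1CCD4C.

0x1CCD4C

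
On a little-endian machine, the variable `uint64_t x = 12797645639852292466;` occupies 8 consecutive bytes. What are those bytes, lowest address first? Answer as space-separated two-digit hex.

12797645639852292466 in hexadecimal, padded to 64 bits, is 0xB19A5EE794B8F972.
Split into bytes (most-significant first): B1 9A 5E E7 94 B8 F9 72.
Little-endian: lowest address holds the least-significant byte.
So at ascending addresses the bytes are 72 F9 B8 94 E7 5E 9A B1.

72 F9 B8 94 E7 5E 9A B1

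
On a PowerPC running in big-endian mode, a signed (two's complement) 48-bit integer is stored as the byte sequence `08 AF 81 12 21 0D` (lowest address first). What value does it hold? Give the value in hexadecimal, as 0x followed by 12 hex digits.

Big-endian: lowest address holds the most-significant byte.
The bytes are already most-significant first: 0x08AF8112210D.

0x08AF8112210D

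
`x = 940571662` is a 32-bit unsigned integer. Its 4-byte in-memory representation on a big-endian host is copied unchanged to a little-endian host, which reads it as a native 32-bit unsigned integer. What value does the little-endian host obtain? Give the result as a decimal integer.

251399992

940571662 in 32-bit hexadecimal is 0x380FFC0E.
Stored big-endian, the bytes at ascending addresses are 38 0F FC 0E.
Read back as little-endian, the first byte is least significant, giving 0x0EFC0F38.
0x0EFC0F38 = 251399992.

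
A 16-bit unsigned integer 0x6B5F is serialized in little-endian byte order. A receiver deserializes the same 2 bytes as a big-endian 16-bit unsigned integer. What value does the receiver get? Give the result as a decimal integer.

Stored little-endian, the bytes at ascending addresses are 5F 6B.
Read back as big-endian, the last byte is least significant, giving 0x5F6B.
0x5F6B = 24427.

24427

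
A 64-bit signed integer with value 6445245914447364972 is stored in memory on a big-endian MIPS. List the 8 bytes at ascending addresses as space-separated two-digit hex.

59 72 1D 02 C4 AC 43 6C

6445245914447364972 in hexadecimal, padded to 64 bits, is 0x59721D02C4AC436C.
Split into bytes (most-significant first): 59 72 1D 02 C4 AC 43 6C.
Big-endian stores the most-significant byte at the lowest address.
So the memory order matches the most-significant-first order: 59 72 1D 02 C4 AC 43 6C.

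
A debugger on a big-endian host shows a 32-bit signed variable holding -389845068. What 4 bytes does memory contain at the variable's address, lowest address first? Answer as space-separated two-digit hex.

Two's complement of -389845068 in 32 bits: 389845068 = 0x173C904C; invert → 0xE8C36FB3; add 1 → 0xE8C36FB4.
Split into bytes (most-significant first): E8 C3 6F B4.
Big-endian: lowest address holds the most-significant byte.
So the memory order matches the most-significant-first order: E8 C3 6F B4.

E8 C3 6F B4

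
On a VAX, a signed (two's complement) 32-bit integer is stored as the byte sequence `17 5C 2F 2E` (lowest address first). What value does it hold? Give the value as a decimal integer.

In little-endian order the low byte comes first in memory.
Reassemble most-significant byte first: 2E 2F 5C 17 → 0x2E2F5C17.
0x2E2F5C17 = 774855703.

774855703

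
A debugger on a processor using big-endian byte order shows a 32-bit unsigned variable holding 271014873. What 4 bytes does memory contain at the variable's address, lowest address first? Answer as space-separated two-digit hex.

271014873 in hexadecimal, padded to 32 bits, is 0x10275BD9.
Split into bytes (most-significant first): 10 27 5B D9.
In big-endian order the high byte comes first in memory.
So the memory order matches the most-significant-first order: 10 27 5B D9.

10 27 5B D9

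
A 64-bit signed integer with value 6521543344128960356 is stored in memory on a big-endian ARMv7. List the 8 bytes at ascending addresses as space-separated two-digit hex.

6521543344128960356 in hexadecimal, padded to 64 bits, is 0x5A812D1E6E1EA764.
Split into bytes (most-significant first): 5A 81 2D 1E 6E 1E A7 64.
In big-endian order the high byte comes first in memory.
So the memory order matches the most-significant-first order: 5A 81 2D 1E 6E 1E A7 64.

5A 81 2D 1E 6E 1E A7 64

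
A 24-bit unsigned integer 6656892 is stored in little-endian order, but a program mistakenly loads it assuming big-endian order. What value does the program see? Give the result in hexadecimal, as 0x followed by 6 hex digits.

0x7C9365

6656892 in 24-bit hexadecimal is 0x65937C.
Stored little-endian, the bytes at ascending addresses are 7C 93 65.
Read back as big-endian, the last byte is least significant, giving 0x7C9365.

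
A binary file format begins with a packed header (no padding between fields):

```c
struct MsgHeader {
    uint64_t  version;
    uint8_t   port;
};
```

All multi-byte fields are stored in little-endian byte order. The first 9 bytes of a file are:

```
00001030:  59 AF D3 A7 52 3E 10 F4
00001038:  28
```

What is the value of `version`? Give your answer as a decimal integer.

17586625069605695321

`version` is the first field, at byte offset 0, occupying 8 bytes.
Bytes at offsets 0..7: 59 AF D3 A7 52 3E 10 F4.
Little-endian stores the least-significant byte at the lowest address.
Reassemble most-significant byte first: F4 10 3E 52 A7 D3 AF 59 → 0xF4103E52A7D3AF59.
0xF4103E52A7D3AF59 = 17586625069605695321.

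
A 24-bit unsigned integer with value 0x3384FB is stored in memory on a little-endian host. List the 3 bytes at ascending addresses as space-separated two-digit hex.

Split into bytes (most-significant first): 33 84 FB.
Little-endian: lowest address holds the least-significant byte.
So at ascending addresses the bytes are FB 84 33.

FB 84 33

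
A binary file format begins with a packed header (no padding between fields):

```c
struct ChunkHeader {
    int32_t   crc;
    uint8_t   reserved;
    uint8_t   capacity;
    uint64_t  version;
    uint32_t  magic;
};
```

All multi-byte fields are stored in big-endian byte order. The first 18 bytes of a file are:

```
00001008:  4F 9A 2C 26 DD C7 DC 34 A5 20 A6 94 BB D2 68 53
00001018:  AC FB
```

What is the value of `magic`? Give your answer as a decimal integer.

1750314235

`magic` follows `crc` (4 B), `reserved` (1 B), `capacity` (1 B), `version` (8 B), so it starts at offset 4 + 1 + 1 + 8 = 14 and occupies 4 bytes.
Bytes at offsets 14..17: 68 53 AC FB.
Big-endian stores the most-significant byte at the lowest address.
The bytes are already most-significant first: 0x6853ACFB.
0x6853ACFB = 1750314235.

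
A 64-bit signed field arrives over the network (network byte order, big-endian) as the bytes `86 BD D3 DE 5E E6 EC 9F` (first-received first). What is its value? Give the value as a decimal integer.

In big-endian order the high byte comes first in memory.
The bytes are already most-significant first: 0x86BDD3DE5EE6EC9F.
Top bit is set, so as a signed 64-bit value this is 0x86BDD3DE5EE6EC9F − 2^64 = -8737594750000501601.

-8737594750000501601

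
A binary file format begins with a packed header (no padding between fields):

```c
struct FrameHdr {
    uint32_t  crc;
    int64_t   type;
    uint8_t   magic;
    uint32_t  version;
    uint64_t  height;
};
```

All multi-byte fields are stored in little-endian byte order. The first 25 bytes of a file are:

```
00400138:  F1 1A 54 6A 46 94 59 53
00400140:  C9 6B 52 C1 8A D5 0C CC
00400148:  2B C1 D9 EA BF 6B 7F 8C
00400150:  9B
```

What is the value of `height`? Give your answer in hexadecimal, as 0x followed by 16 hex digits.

0x9B8C7F6BBFEAD9C1

`height` follows `crc` (4 B), `type` (8 B), `magic` (1 B), `version` (4 B), so it starts at offset 4 + 8 + 1 + 4 = 17 and occupies 8 bytes.
Bytes at offsets 17..24: C1 D9 EA BF 6B 7F 8C 9B.
In little-endian order the low byte comes first in memory.
Reassemble most-significant byte first: 9B 8C 7F 6B BF EA D9 C1 → 0x9B8C7F6BBFEAD9C1.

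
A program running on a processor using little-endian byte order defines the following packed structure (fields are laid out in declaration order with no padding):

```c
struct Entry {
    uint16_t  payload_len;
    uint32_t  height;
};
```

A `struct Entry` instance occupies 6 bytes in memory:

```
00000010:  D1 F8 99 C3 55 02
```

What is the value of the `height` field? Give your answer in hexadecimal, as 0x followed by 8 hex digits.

0x0255C399

`height` follows `payload_len` (2 bytes), so it starts at byte offset 2 and occupies 4 bytes.
Bytes at offsets 2..5: 99 C3 55 02.
Little-endian stores the least-significant byte at the lowest address.
Reassemble most-significant byte first: 02 55 C3 99 → 0x0255C399.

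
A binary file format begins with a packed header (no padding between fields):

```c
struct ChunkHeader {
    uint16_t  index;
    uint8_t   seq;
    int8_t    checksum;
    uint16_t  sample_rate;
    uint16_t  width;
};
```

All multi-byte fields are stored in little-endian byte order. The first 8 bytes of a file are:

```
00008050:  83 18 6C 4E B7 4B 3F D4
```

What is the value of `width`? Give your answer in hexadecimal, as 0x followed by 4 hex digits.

`width` follows `index` (2 B), `seq` (1 B), `checksum` (1 B), `sample_rate` (2 B), so it starts at offset 2 + 1 + 1 + 2 = 6 and occupies 2 bytes.
Bytes at offsets 6..7: 3F D4.
Little-endian stores the least-significant byte at the lowest address.
Reassemble most-significant byte first: D4 3F → 0xD43F.

0xD43F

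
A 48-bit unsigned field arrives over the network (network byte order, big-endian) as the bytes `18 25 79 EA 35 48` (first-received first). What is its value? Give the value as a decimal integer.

26549238248776

Big-endian: lowest address holds the most-significant byte.
The bytes are already most-significant first: 0x182579EA3548.
0x182579EA3548 = 26549238248776.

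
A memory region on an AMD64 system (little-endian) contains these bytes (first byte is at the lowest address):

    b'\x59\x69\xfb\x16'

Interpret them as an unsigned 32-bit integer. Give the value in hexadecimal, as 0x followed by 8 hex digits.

In little-endian order the low byte comes first in memory.
Reassemble most-significant byte first: 16 FB 69 59 → 0x16FB6959.

0x16FB6959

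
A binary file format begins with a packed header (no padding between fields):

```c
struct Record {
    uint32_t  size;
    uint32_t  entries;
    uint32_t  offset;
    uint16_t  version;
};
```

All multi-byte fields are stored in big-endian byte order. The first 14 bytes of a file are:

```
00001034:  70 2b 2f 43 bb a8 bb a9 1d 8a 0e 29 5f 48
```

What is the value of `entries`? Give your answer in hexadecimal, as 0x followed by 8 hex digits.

0xBBA8BBA9

`entries` follows `size` (4 bytes), so it starts at byte offset 4 and occupies 4 bytes.
Bytes at offsets 4..7: BB A8 BB A9.
Big-endian: lowest address holds the most-significant byte.
The bytes are already most-significant first: 0xBBA8BBA9.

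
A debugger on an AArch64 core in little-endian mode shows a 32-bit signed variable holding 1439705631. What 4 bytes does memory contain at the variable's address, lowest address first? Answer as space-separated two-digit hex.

1F 2A D0 55

1439705631 in hexadecimal, padded to 32 bits, is 0x55D02A1F.
Split into bytes (most-significant first): 55 D0 2A 1F.
Little-endian: lowest address holds the least-significant byte.
So at ascending addresses the bytes are 1F 2A D0 55.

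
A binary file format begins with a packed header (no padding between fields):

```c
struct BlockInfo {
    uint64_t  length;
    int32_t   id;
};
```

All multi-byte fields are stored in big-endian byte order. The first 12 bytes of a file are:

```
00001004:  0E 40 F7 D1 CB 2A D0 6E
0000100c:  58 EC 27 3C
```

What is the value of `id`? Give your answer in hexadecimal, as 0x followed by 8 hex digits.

`id` follows `length` (8 bytes), so it starts at byte offset 8 and occupies 4 bytes.
Bytes at offsets 8..11: 58 EC 27 3C.
Big-endian stores the most-significant byte at the lowest address.
The bytes are already most-significant first: 0x58EC273C.

0x58EC273C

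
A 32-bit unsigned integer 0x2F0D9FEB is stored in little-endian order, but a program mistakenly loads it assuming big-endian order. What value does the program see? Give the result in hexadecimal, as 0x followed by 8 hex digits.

Stored little-endian, the bytes at ascending addresses are EB 9F 0D 2F.
Read back as big-endian, the last byte is least significant, giving 0xEB9F0D2F.

0xEB9F0D2F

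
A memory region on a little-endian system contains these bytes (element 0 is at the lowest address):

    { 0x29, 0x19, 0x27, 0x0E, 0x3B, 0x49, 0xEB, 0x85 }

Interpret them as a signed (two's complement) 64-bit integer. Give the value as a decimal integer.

Little-endian: lowest address holds the least-significant byte.
Reassemble most-significant byte first: 85 EB 49 3B 0E 27 19 29 → 0x85EB493B0E271929.
Top bit is set, so as a signed 64-bit value this is 0x85EB493B0E271929 − 2^64 = -8796856929148790487.

-8796856929148790487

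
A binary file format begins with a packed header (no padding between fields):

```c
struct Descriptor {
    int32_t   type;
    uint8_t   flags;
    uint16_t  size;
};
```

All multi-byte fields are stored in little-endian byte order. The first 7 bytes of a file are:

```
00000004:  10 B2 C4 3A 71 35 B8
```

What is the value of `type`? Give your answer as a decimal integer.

`type` is the first field, at byte offset 0, occupying 4 bytes.
Bytes at offsets 0..3: 10 B2 C4 3A.
Little-endian: lowest address holds the least-significant byte.
Reassemble most-significant byte first: 3A C4 B2 10 → 0x3AC4B210.
0x3AC4B210 = 985969168.

985969168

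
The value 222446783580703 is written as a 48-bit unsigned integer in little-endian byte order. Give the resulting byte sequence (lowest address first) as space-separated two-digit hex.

1F 4A 84 6D 50 CA

222446783580703 in hexadecimal, padded to 48 bits, is 0xCA506D844A1F.
Split into bytes (most-significant first): CA 50 6D 84 4A 1F.
Little-endian stores the least-significant byte at the lowest address.
So at ascending addresses the bytes are 1F 4A 84 6D 50 CA.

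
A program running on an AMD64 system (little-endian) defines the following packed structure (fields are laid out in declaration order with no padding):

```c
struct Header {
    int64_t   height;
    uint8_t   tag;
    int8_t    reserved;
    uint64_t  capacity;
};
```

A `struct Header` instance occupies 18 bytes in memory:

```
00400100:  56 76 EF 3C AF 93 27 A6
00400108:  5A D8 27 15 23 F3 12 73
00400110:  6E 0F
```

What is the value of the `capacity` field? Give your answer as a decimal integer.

1111952683232859431

`capacity` follows `height` (8 B), `tag` (1 B), `reserved` (1 B), so it starts at offset 8 + 1 + 1 = 10 and occupies 8 bytes.
Bytes at offsets 10..17: 27 15 23 F3 12 73 6E 0F.
In little-endian order the low byte comes first in memory.
Reassemble most-significant byte first: 0F 6E 73 12 F3 23 15 27 → 0x0F6E7312F3231527.
0x0F6E7312F3231527 = 1111952683232859431.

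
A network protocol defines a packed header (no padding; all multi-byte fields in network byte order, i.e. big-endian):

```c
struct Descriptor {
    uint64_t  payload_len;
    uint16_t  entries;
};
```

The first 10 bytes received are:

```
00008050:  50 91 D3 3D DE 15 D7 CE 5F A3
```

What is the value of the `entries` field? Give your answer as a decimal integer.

24483

`entries` follows `payload_len` (8 bytes), so it starts at byte offset 8 and occupies 2 bytes.
Bytes at offsets 8..9: 5F A3.
In big-endian order the high byte comes first in memory.
The bytes are already most-significant first: 0x5FA3.
0x5FA3 = 24483.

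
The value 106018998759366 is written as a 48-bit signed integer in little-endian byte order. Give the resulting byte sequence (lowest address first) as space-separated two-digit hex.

106018998759366 in hexadecimal, padded to 48 bits, is 0x606C78C2AFC6.
Split into bytes (most-significant first): 60 6C 78 C2 AF C6.
In little-endian order the low byte comes first in memory.
So at ascending addresses the bytes are C6 AF C2 78 6C 60.

C6 AF C2 78 6C 60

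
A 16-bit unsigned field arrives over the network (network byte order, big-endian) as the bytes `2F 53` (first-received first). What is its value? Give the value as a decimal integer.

12115

Big-endian stores the most-significant byte at the lowest address.
The bytes are already most-significant first: 0x2F53.
0x2F53 = 12115.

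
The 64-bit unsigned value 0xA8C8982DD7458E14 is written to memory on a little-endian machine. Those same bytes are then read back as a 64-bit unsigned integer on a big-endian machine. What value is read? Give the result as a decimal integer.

1481198117936744616

Stored little-endian, the bytes at ascending addresses are 14 8E 45 D7 2D 98 C8 A8.
Read back as big-endian, the last byte is least significant, giving 0x148E45D72D98C8A8.
0x148E45D72D98C8A8 = 1481198117936744616.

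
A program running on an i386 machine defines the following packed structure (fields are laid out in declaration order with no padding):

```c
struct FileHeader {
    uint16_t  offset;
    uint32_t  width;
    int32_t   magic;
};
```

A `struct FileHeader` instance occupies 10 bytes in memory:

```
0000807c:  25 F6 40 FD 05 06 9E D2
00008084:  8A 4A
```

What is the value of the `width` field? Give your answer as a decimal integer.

101055808

`width` follows `offset` (2 bytes), so it starts at byte offset 2 and occupies 4 bytes.
Bytes at offsets 2..5: 40 FD 05 06.
Little-endian stores the least-significant byte at the lowest address.
Reassemble most-significant byte first: 06 05 FD 40 → 0x0605FD40.
0x0605FD40 = 101055808.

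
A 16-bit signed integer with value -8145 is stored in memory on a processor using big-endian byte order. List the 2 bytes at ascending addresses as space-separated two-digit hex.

E0 2F

Two's complement of -8145 in 16 bits: 8145 = 0x1FD1; invert → 0xE02E; add 1 → 0xE02F.
Split into bytes (most-significant first): E0 2F.
In big-endian order the high byte comes first in memory.
So the memory order matches the most-significant-first order: E0 2F.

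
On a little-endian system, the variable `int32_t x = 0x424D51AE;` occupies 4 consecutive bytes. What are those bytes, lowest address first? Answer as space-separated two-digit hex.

Split into bytes (most-significant first): 42 4D 51 AE.
In little-endian order the low byte comes first in memory.
So at ascending addresses the bytes are AE 51 4D 42.

AE 51 4D 42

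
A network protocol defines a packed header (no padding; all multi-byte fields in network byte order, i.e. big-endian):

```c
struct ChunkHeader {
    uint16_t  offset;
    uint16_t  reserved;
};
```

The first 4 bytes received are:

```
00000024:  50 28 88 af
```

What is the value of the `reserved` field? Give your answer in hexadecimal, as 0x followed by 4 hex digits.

0x88AF

`reserved` follows `offset` (2 bytes), so it starts at byte offset 2 and occupies 2 bytes.
Bytes at offsets 2..3: 88 AF.
Big-endian: lowest address holds the most-significant byte.
The bytes are already most-significant first: 0x88AF.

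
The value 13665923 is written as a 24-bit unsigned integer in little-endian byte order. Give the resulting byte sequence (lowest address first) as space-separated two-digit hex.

83 86 D0

13665923 in hexadecimal, padded to 24 bits, is 0xD08683.
Split into bytes (most-significant first): D0 86 83.
Little-endian: lowest address holds the least-significant byte.
So at ascending addresses the bytes are 83 86 D0.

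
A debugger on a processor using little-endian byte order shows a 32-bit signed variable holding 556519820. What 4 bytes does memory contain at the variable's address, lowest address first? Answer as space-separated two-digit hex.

556519820 in hexadecimal, padded to 32 bits, is 0x212BD18C.
Split into bytes (most-significant first): 21 2B D1 8C.
In little-endian order the low byte comes first in memory.
So at ascending addresses the bytes are 8C D1 2B 21.

8C D1 2B 21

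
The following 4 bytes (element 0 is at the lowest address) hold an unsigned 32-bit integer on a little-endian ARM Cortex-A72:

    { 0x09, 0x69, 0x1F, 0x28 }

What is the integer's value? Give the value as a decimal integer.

In little-endian order the low byte comes first in memory.
Reassemble most-significant byte first: 28 1F 69 09 → 0x281F6909.
0x281F6909 = 673147145.

673147145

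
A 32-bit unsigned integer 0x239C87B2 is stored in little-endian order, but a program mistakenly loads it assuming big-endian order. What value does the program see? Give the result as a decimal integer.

Stored little-endian, the bytes at ascending addresses are B2 87 9C 23.
Read back as big-endian, the last byte is least significant, giving 0xB2879C23.
0xB2879C23 = 2995231779.

2995231779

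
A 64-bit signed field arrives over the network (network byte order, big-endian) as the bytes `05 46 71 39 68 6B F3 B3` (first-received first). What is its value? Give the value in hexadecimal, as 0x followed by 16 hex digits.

Big-endian: lowest address holds the most-significant byte.
The bytes are already most-significant first: 0x05467139686BF3B3.

0x05467139686BF3B3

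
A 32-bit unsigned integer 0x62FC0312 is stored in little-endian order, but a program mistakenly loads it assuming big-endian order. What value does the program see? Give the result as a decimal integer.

302251106

Stored little-endian, the bytes at ascending addresses are 12 03 FC 62.
Read back as big-endian, the last byte is least significant, giving 0x1203FC62.
0x1203FC62 = 302251106.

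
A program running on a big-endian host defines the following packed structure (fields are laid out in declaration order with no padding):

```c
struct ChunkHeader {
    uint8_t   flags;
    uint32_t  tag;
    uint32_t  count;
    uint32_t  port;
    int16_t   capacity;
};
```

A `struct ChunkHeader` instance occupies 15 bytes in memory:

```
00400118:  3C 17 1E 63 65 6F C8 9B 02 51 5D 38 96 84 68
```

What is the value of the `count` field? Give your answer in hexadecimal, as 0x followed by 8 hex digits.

`count` follows `flags` (1 B), `tag` (4 B), so it starts at offset 1 + 4 = 5 and occupies 4 bytes.
Bytes at offsets 5..8: 6F C8 9B 02.
Big-endian: lowest address holds the most-significant byte.
The bytes are already most-significant first: 0x6FC89B02.

0x6FC89B02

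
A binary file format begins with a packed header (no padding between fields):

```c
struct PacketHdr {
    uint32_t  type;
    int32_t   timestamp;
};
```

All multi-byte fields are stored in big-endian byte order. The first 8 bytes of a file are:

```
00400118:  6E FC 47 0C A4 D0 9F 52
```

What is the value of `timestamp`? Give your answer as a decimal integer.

`timestamp` follows `type` (4 bytes), so it starts at byte offset 4 and occupies 4 bytes.
Bytes at offsets 4..7: A4 D0 9F 52.
Big-endian: lowest address holds the most-significant byte.
The bytes are already most-significant first: 0xA4D09F52.
Top bit is set, so as a signed 32-bit value this is 0xA4D09F52 − 2^32 = -1529831598.

-1529831598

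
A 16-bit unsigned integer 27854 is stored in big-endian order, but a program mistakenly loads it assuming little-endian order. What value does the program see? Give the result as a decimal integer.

52844

27854 in 16-bit hexadecimal is 0x6CCE.
Stored big-endian, the bytes at ascending addresses are 6C CE.
Read back as little-endian, the first byte is least significant, giving 0xCE6C.
0xCE6C = 52844.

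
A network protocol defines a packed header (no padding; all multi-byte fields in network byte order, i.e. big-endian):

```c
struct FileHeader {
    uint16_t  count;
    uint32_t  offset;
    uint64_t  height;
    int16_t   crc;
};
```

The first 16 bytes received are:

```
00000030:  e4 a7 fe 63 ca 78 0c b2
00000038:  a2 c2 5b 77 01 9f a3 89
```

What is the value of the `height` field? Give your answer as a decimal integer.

`height` follows `count` (2 B), `offset` (4 B), so it starts at offset 2 + 4 = 6 and occupies 8 bytes.
Bytes at offsets 6..13: 0C B2 A2 C2 5B 77 01 9F.
In big-endian order the high byte comes first in memory.
The bytes are already most-significant first: 0x0CB2A2C25B77019F.
0x0CB2A2C25B77019F = 914972629951512991.

914972629951512991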